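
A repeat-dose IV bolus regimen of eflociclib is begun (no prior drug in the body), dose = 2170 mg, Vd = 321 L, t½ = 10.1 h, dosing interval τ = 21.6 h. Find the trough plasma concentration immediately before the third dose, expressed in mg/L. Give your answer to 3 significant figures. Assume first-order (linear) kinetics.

C₀ per dose = Dose / Vd = 2170 / 321 = 6.760 mg/L
k = ln2 / t½ = 0.693147 / 10.1 = 0.06863 h⁻¹
Fraction remaining after one interval: r = e^(−kτ) = e^(−0.06863 × 21.6) = 0.2271
Before dose 3, 2 doses have been given (aged 1τ, 2τ).
C_trough = C₀ × (r + r²) = 6.760 × (0.2271 + 0.05157) = 1.884 mg/L

1.88 mg/L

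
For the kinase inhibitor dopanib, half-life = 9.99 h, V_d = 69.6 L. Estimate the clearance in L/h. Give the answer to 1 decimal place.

4.8 L/h

k = ln2 / t½ = 0.693147 / 9.99 = 0.06938 h⁻¹
CL = k × Vd = 0.06938 × 69.6 = 4.829 L/h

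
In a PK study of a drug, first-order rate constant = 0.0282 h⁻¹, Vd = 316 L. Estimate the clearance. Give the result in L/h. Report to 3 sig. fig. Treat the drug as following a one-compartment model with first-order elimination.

8.91 L/h

CL = k × Vd = 0.0282 × 316 = 8.911 L/h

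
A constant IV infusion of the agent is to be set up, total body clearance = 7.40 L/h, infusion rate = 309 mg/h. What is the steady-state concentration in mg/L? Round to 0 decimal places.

At steady state Css = R₀ / CL = 309 / 7.400 = 41.76 mg/L

42 mg/L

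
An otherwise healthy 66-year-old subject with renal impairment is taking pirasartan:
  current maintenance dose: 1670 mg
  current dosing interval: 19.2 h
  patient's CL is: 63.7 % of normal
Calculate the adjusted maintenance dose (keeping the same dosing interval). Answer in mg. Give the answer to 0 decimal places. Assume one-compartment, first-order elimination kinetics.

To keep the same average steady-state level, dosing rate must scale with clearance.
CL ratio = 63.7 / 100 = 0.6370
New dose (same interval) = 1670 × 0.6370 = 1064 mg

1064 mg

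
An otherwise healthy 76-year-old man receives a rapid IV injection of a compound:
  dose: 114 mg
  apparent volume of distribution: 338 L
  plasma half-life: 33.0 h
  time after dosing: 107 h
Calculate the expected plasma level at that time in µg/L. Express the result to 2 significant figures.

C₀ = Dose / Vd = 114.0 / 338 = 0.3373 mg/L
k = ln2 / t½ = 0.693147 / 33.0 = 0.02100 h⁻¹
C = C₀ · e^(−k·t) = 0.3373 × e^(−0.02100 × 107)
  = 0.3373 × 0.1057 = 0.03565 mg/L
Convert: 0.03565 mg/L × 1000 = 35.65 µg/L

36 µg/L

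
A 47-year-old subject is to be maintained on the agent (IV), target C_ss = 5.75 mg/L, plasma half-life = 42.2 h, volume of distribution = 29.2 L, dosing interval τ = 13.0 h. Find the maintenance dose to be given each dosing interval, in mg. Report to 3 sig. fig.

35.9 mg

k = ln2 / t½ = 0.693147 / 42.2 = 0.01643 h⁻¹
CL = k × Vd = 0.01643 × 29.2 = 0.4798 L/h
At steady state, Dose/τ = Css × CL.
Dose = Css × CL × τ = 5.75 × 0.4798 × 13.0 = 35.87 mg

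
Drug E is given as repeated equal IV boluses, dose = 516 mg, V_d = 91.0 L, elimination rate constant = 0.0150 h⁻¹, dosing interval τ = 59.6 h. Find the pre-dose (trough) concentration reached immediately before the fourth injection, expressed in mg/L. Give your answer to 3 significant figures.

3.66 mg/L

C₀ per dose = Dose / Vd = 516 / 91.0 = 5.670 mg/L
Fraction remaining after one interval: r = e^(−kτ) = e^(−0.01500 × 59.6) = 0.4090
Before dose 4, 3 doses have been given (aged 1τ, 2τ, 3τ).
C_trough = C₀ × (r + r² + … + r^3) = C₀ × r(1−r^3)/(1−r)
        = 5.670 × 0.4090 × (1 − 0.06842) / (1 − 0.4090) = 3.655 mg/L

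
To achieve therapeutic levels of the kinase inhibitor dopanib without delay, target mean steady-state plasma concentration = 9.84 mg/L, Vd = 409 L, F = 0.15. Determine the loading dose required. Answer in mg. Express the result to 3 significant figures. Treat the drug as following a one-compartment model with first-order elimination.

26800 mg

LD = Css × Vd / F = 9.84 × 409 / 0.15 = 26830 mg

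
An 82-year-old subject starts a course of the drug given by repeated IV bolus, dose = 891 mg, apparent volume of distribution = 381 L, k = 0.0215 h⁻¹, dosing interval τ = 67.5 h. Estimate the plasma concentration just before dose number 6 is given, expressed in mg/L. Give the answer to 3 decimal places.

C₀ per dose = Dose / Vd = 891 / 381 = 2.339 mg/L
Fraction remaining after one interval: r = e^(−kτ) = e^(−0.02150 × 67.5) = 0.2343
Before dose 6, 5 doses have been given (aged 1τ, 2τ, 3τ, 4τ, 5τ).
C_trough = C₀ × (r + r² + … + r^5) = C₀ × r(1−r^5)/(1−r)
        = 2.339 × 0.2343 × (1 − 0.0007061) / (1 − 0.2343) = 0.7152 mg/L

0.715 mg/L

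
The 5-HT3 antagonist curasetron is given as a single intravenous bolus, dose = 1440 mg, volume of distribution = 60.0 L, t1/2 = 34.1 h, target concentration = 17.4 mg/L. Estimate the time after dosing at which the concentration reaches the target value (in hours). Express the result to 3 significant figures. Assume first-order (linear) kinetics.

15.8 h

C₀ = Dose / Vd = 1440 / 60.0 = 24.00 mg/L
k = ln2 / t½ = 0.693147 / 34.1 = 0.02033 h⁻¹
t = ln(C₀ / C) / k = ln(24.00 / 17.4) / 0.02033
  = ln(1.379) / 0.02033 = 0.3214 / 0.02033 = 15.81 h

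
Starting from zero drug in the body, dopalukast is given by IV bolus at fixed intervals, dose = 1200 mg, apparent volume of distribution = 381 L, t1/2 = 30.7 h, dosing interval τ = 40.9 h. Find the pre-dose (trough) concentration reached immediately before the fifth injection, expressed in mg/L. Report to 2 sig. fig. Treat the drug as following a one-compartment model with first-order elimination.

2.0 mg/L

C₀ per dose = Dose / Vd = 1200 / 381 = 3.150 mg/L
k = ln2 / t½ = 0.693147 / 30.7 = 0.02258 h⁻¹
Fraction remaining after one interval: r = e^(−kτ) = e^(−0.02258 × 40.9) = 0.3971
Before dose 5, 4 doses have been given (aged 1τ, 2τ, 3τ, 4τ).
C_trough = C₀ × (r + r² + … + r^4) = C₀ × r(1−r^4)/(1−r)
        = 3.150 × 0.3971 × (1 − 0.02487) / (1 − 0.3971) = 2.023 mg/L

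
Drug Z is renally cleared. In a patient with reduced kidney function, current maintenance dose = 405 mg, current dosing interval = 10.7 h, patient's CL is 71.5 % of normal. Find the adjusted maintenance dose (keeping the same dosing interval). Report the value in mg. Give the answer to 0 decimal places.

To keep the same average steady-state level, dosing rate must scale with clearance.
CL ratio = 71.5 / 100 = 0.7150
New dose (same interval) = 405 × 0.7150 = 289.6 mg

290 mg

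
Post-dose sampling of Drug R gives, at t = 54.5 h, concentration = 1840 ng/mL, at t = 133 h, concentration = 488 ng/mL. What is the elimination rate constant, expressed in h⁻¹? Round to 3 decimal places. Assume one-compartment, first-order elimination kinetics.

0.017 h⁻¹

k = ln(C₁/C₂) / (t₂ − t₁) = ln(1840/488) / (133 − 54.5)
  = 1.327 / 78.50 = 0.01690 h⁻¹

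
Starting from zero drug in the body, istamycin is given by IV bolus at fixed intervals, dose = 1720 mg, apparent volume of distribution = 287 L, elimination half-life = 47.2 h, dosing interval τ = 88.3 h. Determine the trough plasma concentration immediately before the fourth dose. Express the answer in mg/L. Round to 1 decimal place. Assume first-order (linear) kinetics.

2.2 mg/L

C₀ per dose = Dose / Vd = 1720 / 287 = 5.993 mg/L
k = ln2 / t½ = 0.693147 / 47.2 = 0.01469 h⁻¹
Fraction remaining after one interval: r = e^(−kτ) = e^(−0.01469 × 88.3) = 0.2733
Before dose 4, 3 doses have been given (aged 1τ, 2τ, 3τ).
C_trough = C₀ × (r + r² + … + r^3) = C₀ × r(1−r^3)/(1−r)
        = 5.993 × 0.2733 × (1 − 0.02041) / (1 − 0.2733) = 2.208 mg/L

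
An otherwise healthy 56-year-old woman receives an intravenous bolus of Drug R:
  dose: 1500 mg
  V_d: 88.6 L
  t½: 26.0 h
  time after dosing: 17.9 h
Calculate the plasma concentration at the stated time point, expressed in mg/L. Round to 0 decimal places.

11 mg/L

C₀ = Dose / Vd = 1500 / 88.6 = 16.93 mg/L
k = ln2 / t½ = 0.693147 / 26.0 = 0.02666 h⁻¹
C = C₀ · e^(−k·t) = 16.93 × e^(−0.02666 × 17.9)
  = 16.93 × 0.6205 = 10.51 mg/L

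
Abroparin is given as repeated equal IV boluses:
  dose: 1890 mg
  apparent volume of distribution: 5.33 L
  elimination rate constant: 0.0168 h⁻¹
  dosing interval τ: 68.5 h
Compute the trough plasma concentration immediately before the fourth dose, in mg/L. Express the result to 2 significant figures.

C₀ per dose = Dose / Vd = 1890 / 5.33 = 354.6 mg/L
Fraction remaining after one interval: r = e^(−kτ) = e^(−0.01680 × 68.5) = 0.3164
Before dose 4, 3 doses have been given (aged 1τ, 2τ, 3τ).
C_trough = C₀ × (r + r² + … + r^3) = C₀ × r(1−r^3)/(1−r)
        = 354.6 × 0.3164 × (1 − 0.03167) / (1 − 0.3164) = 158.9 mg/L

160 mg/L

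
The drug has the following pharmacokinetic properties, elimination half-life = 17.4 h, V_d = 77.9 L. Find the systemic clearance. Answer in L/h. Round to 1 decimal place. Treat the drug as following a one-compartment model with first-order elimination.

k = ln2 / t½ = 0.693147 / 17.4 = 0.03984 h⁻¹
CL = k × Vd = 0.03984 × 77.9 = 3.104 L/h

3.1 L/h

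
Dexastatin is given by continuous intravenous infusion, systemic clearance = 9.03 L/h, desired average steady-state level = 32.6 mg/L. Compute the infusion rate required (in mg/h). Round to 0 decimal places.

294 mg/h

At steady state, infusion rate R₀ = Css × CL = 32.6 × 9.030 = 294.4 mg/h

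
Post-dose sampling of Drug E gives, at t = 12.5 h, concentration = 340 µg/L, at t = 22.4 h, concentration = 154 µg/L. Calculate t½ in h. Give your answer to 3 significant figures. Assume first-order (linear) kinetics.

k = ln(C₁/C₂) / (t₂ − t₁) = ln(340/154) / (22.4 − 12.5)
  = 0.7920 / 9.900 = 0.08000 h⁻¹
t½ = ln2 / k = 0.693147 / 0.08000 = 8.664 h

8.66 h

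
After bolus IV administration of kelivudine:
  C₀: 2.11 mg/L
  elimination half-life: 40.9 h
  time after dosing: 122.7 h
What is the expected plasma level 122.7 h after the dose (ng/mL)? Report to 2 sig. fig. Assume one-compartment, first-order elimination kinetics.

260 ng/mL

k = ln2 / t½ = 0.693147 / 40.9 = 0.01695 h⁻¹
t / t½ = 122.7 / 40.9 = 3 half-lives
C = C₀ × (1/2)^3 = 2.110 × 0.1250 = 0.2638 mg/L
Convert: 0.2638 mg/L × 1000 = 263.8 ng/mL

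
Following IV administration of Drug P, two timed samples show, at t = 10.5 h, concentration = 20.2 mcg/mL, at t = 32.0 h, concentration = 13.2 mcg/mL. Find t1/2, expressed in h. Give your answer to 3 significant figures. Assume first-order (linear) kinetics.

k = ln(C₁/C₂) / (t₂ − t₁) = ln(20.2/13.2) / (32.0 − 10.5)
  = 0.4255 / 21.50 = 0.01979 h⁻¹
t½ = ln2 / k = 0.693147 / 0.01979 = 35.03 h

35.0 h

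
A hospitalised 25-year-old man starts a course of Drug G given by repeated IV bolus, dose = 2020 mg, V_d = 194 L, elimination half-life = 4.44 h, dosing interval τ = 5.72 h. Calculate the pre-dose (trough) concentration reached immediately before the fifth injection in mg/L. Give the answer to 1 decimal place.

7.0 mg/L

C₀ per dose = Dose / Vd = 2020 / 194 = 10.41 mg/L
k = ln2 / t½ = 0.693147 / 4.44 = 0.1561 h⁻¹
Fraction remaining after one interval: r = e^(−kτ) = e^(−0.1561 × 5.72) = 0.4095
Before dose 5, 4 doses have been given (aged 1τ, 2τ, 3τ, 4τ).
C_trough = C₀ × (r + r² + … + r^4) = C₀ × r(1−r^4)/(1−r)
        = 10.41 × 0.4095 × (1 − 0.02812) / (1 − 0.4095) = 7.016 mg/L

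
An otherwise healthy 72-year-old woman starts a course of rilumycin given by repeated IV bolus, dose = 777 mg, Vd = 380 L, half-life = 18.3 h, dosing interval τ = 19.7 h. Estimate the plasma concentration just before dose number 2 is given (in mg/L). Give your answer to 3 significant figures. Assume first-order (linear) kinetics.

C₀ per dose = Dose / Vd = 777 / 380 = 2.045 mg/L
k = ln2 / t½ = 0.693147 / 18.3 = 0.03788 h⁻¹
Fraction remaining after one interval: r = e^(−kτ) = e^(−0.03788 × 19.7) = 0.4741
Before dose 2, 1 dose has been given (aged 1τ).
C_trough = C₀ × r = 2.045 × 0.4741 = 0.9695 mg/L

0.970 mg/L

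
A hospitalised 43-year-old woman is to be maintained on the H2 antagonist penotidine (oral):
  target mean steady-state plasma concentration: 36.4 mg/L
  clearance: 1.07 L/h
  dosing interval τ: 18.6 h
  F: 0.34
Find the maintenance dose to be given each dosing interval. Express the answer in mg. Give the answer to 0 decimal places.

2131 mg

At steady state, F × (Dose/τ) = Css × CL.
Dose = Css × CL × τ / F = 36.4 × 1.070 × 18.6 / 0.34 = 2131 mg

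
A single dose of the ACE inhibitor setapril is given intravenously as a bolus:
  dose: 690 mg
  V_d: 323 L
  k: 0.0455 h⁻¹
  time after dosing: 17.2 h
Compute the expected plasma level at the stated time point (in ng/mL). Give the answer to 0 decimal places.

977 ng/mL

C₀ = Dose / Vd = 690.0 / 323 = 2.136 mg/L
C = C₀ · e^(−k·t) = 2.136 × e^(−0.04550 × 17.2)
  = 2.136 × 0.4572 = 0.9766 mg/L
Convert: 0.9766 mg/L × 1000 = 976.6 ng/mL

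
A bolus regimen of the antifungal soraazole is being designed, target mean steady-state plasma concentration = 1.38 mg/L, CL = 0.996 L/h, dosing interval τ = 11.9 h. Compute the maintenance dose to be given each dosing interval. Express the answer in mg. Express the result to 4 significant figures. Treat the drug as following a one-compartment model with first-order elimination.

At steady state, Dose/τ = Css × CL.
Dose = Css × CL × τ = 1.38 × 0.9960 × 11.9 = 16.36 mg

16.36 mg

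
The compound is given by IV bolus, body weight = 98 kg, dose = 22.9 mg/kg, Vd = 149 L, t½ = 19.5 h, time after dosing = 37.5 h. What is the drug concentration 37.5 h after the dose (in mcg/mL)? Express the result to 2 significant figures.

Total dose = 22.9 × 98 = 2244 mg
C₀ = Dose / Vd = 2244 / 149 = 15.06 mg/L
k = ln2 / t½ = 0.693147 / 19.5 = 0.03555 h⁻¹
C = C₀ · e^(−k·t) = 15.06 × e^(−0.03555 × 37.5)
  = 15.06 × 0.2637 = 3.971 mg/L
(3.971 mg/L = 3.971 mcg/mL)

4.0 mcg/mL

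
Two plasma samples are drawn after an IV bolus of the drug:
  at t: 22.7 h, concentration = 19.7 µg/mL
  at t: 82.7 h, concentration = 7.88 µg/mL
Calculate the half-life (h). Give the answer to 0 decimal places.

k = ln(C₁/C₂) / (t₂ − t₁) = ln(19.7/7.88) / (82.7 − 22.7)
  = 0.9163 / 60.00 = 0.01527 h⁻¹
t½ = ln2 / k = 0.693147 / 0.01527 = 45.39 h

45 h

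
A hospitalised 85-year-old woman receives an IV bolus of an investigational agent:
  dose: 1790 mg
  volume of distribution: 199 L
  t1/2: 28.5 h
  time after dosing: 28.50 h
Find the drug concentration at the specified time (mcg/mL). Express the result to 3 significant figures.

4.50 mcg/mL

C₀ = Dose / Vd = 1790 / 199 = 8.995 mg/L
k = ln2 / t½ = 0.693147 / 28.5 = 0.02432 h⁻¹
t / t½ = 28.50 / 28.5 = 1 half-lives
C = C₀ × (1/2)^1 = 8.995 × 0.5000 = 4.498 mg/L
(4.498 mg/L = 4.498 mcg/mL)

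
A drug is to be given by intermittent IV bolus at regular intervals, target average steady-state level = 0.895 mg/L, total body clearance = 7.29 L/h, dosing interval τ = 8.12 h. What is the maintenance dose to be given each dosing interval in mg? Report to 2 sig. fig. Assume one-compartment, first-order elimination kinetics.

At steady state, Dose/τ = Css × CL.
Dose = Css × CL × τ = 0.895 × 7.290 × 8.12 = 52.98 mg

53 mg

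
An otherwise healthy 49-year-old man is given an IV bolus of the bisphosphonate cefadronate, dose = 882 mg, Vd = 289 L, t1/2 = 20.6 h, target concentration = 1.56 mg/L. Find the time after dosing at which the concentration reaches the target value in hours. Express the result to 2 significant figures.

20 h

C₀ = Dose / Vd = 882.0 / 289 = 3.052 mg/L
k = ln2 / t½ = 0.693147 / 20.6 = 0.03365 h⁻¹
t = ln(C₀ / C) / k = ln(3.052 / 1.56) / 0.03365
  = ln(1.956) / 0.03365 = 0.6709 / 0.03365 = 19.94 h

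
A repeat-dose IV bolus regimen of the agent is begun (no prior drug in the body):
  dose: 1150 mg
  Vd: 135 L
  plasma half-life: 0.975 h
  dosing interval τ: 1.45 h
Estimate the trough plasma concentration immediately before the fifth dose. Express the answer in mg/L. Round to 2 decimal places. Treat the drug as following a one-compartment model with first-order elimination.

4.65 mg/L

C₀ per dose = Dose / Vd = 1150 / 135 = 8.519 mg/L
k = ln2 / t½ = 0.693147 / 0.975 = 0.7109 h⁻¹
Fraction remaining after one interval: r = e^(−kτ) = e^(−0.7109 × 1.45) = 0.3567
Before dose 5, 4 doses have been given (aged 1τ, 2τ, 3τ, 4τ).
C_trough = C₀ × (r + r² + … + r^4) = C₀ × r(1−r^4)/(1−r)
        = 8.519 × 0.3567 × (1 − 0.01619) / (1 − 0.3567) = 4.647 mg/L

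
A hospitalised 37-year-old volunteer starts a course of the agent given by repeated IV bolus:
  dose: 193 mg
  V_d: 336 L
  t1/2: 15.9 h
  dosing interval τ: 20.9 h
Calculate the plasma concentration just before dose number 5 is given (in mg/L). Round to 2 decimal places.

C₀ per dose = Dose / Vd = 193 / 336 = 0.5744 mg/L
k = ln2 / t½ = 0.693147 / 15.9 = 0.04359 h⁻¹
Fraction remaining after one interval: r = e^(−kτ) = e^(−0.04359 × 20.9) = 0.4021
Before dose 5, 4 doses have been given (aged 1τ, 2τ, 3τ, 4τ).
C_trough = C₀ × (r + r² + … + r^4) = C₀ × r(1−r^4)/(1−r)
        = 0.5744 × 0.4021 × (1 − 0.02614) / (1 − 0.4021) = 0.3762 mg/L

0.38 mg/L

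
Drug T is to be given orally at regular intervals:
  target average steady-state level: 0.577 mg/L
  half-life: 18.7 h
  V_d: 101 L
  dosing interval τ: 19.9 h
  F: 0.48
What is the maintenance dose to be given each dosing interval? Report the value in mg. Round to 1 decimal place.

89.6 mg

k = ln2 / t½ = 0.693147 / 18.7 = 0.03707 h⁻¹
CL = k × Vd = 0.03707 × 101 = 3.744 L/h
At steady state, F × (Dose/τ) = Css × CL.
Dose = Css × CL × τ / F = 0.577 × 3.744 × 19.9 / 0.48 = 89.56 mg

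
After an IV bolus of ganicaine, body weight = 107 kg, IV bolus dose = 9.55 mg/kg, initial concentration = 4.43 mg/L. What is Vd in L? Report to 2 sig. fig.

230 L

Dose = 9.55 × 107 = 1022 mg
Vd = Dose / C₀ = 1022 / 4.43 = 230.7 L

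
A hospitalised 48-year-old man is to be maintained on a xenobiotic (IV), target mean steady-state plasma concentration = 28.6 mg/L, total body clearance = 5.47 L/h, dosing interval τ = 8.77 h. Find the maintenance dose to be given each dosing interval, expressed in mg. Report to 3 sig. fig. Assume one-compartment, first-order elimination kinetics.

1370 mg

At steady state, Dose/τ = Css × CL.
Dose = Css × CL × τ = 28.6 × 5.470 × 8.77 = 1372 mg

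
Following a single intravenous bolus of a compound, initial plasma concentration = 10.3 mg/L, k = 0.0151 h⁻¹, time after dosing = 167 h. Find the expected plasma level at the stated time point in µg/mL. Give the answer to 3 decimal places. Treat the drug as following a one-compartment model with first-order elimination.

C = C₀ · e^(−k·t) = 10.30 × e^(−0.01510 × 167)
  = 10.30 × 0.08032 = 0.8273 mg/L
(0.8273 mg/L = 0.8273 µg/mL)

0.827 µg/mL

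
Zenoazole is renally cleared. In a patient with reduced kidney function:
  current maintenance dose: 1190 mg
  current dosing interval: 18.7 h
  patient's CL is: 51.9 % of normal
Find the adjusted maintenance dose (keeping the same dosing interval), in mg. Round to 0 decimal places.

To keep the same average steady-state level, dosing rate must scale with clearance.
CL ratio = 51.9 / 100 = 0.5190
New dose (same interval) = 1190 × 0.5190 = 617.6 mg

618 mg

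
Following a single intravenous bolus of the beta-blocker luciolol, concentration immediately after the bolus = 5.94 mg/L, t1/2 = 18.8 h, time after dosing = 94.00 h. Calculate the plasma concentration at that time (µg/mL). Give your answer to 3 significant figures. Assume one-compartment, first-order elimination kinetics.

0.186 µg/mL

k = ln2 / t½ = 0.693147 / 18.8 = 0.03687 h⁻¹
t / t½ = 94.00 / 18.8 = 5 half-lives
C = C₀ × (1/2)^5 = 5.940 × 0.03125 = 0.1856 mg/L
(0.1856 mg/L = 0.1856 µg/mL)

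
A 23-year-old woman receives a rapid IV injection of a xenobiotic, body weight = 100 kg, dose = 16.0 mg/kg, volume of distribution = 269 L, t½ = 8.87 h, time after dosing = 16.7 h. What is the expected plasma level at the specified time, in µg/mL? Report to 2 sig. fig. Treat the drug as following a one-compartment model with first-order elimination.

Total dose = 16.0 × 100 = 1600 mg
C₀ = Dose / Vd = 1600 / 269 = 5.948 mg/L
k = ln2 / t½ = 0.693147 / 8.87 = 0.07815 h⁻¹
C = C₀ · e^(−k·t) = 5.948 × e^(−0.07815 × 16.7)
  = 5.948 × 0.2711 = 1.613 mg/L
(1.613 mg/L = 1.613 µg/mL)

1.6 µg/mL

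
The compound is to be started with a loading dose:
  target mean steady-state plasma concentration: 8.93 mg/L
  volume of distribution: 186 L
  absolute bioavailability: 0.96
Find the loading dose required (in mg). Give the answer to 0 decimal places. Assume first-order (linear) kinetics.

1730 mg

LD = Css × Vd / F = 8.93 × 186 / 0.96 = 1730 mg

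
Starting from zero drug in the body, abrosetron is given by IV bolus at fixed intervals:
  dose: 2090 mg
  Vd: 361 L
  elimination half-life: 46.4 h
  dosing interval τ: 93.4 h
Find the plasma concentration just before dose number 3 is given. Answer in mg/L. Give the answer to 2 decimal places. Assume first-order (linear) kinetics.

C₀ per dose = Dose / Vd = 2090 / 361 = 5.789 mg/L
k = ln2 / t½ = 0.693147 / 46.4 = 0.01494 h⁻¹
Fraction remaining after one interval: r = e^(−kτ) = e^(−0.01494 × 93.4) = 0.2477
Before dose 3, 2 doses have been given (aged 1τ, 2τ).
C_trough = C₀ × (r + r²) = 5.789 × (0.2477 + 0.06136) = 1.789 mg/L

1.79 mg/L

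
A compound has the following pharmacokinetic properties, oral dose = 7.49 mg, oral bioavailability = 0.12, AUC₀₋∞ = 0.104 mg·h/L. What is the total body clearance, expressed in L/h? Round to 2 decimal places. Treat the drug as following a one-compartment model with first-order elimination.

CL = F·Dose / AUC = 0.12 × 7.49 / 0.104 = 8.642 L/h

8.64 L/h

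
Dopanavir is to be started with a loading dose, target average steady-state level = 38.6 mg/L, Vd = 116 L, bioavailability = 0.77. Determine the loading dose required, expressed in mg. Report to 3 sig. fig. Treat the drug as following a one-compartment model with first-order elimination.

LD = Css × Vd / F = 38.6 × 116 / 0.77 = 5815 mg

5820 mg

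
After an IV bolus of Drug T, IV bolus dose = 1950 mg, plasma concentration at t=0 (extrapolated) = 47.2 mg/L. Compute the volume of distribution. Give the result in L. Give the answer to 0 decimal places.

Vd = Dose / C₀ = 1950 / 47.2 = 41.31 L

41 L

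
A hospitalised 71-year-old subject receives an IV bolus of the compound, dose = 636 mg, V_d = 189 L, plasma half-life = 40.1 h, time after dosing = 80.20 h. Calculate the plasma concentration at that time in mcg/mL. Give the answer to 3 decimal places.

0.841 mcg/mL

C₀ = Dose / Vd = 636.0 / 189 = 3.365 mg/L
k = ln2 / t½ = 0.693147 / 40.1 = 0.01729 h⁻¹
t / t½ = 80.20 / 40.1 = 2 half-lives
C = C₀ × (1/2)^2 = 3.365 × 0.2500 = 0.8413 mg/L
(0.8413 mg/L = 0.8413 mcg/mL)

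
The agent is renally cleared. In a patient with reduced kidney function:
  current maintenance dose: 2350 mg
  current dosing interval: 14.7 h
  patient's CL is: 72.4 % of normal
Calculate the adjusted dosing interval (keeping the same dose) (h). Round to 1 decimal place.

To keep the same average steady-state level, dosing rate must scale with clearance.
CL ratio = 72.4 / 100 = 0.7240
New interval (same dose) = 14.7 / 0.7240 = 20.30 h

20.3 h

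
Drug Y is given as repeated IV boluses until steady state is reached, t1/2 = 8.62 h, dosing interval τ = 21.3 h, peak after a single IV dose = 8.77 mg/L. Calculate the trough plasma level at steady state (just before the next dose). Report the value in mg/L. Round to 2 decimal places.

k = ln2 / t½ = 0.693147 / 8.62 = 0.08041 h⁻¹
e^(−kτ) = e^(−0.08041 × 21.3) = 0.1804
Accumulation ratio R = 1 / (1 − e^(−kτ)) = 1 / (1 − 0.1804) = 1.220
Steady-state trough = C₀ × R × e^(−kτ) = 8.77 × 1.220 × 0.1804 = 1.930 mg/L

1.93 mg/L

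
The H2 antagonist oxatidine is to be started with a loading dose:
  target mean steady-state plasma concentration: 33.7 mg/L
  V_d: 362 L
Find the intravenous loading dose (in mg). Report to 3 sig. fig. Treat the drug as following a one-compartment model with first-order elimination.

12200 mg

LD = Css × Vd = 33.7 × 362 = 12200 mg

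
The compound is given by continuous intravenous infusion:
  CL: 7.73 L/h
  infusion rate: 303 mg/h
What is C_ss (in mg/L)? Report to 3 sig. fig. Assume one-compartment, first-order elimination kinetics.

At steady state Css = R₀ / CL = 303 / 7.730 = 39.20 mg/L

39.2 mg/L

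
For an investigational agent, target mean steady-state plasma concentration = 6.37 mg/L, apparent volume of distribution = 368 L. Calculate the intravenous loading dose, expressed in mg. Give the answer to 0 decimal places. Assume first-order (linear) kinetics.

LD = Css × Vd = 6.37 × 368 = 2344 mg

2344 mg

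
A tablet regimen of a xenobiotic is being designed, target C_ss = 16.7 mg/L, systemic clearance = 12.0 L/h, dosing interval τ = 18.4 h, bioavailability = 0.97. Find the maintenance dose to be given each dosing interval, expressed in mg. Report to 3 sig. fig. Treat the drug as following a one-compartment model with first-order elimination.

3800 mg

At steady state, F × (Dose/τ) = Css × CL.
Dose = Css × CL × τ / F = 16.7 × 12.00 × 18.4 / 0.97 = 3801 mg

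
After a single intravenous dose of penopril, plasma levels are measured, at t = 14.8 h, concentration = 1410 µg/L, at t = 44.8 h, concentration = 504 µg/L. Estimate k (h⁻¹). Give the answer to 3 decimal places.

0.034 h⁻¹

k = ln(C₁/C₂) / (t₂ − t₁) = ln(1410/504) / (44.8 − 14.8)
  = 1.029 / 30.00 = 0.03430 h⁻¹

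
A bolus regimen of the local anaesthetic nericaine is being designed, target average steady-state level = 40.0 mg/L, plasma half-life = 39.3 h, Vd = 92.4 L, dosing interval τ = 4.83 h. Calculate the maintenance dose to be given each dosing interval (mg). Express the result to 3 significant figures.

315 mg

k = ln2 / t½ = 0.693147 / 39.3 = 0.01764 h⁻¹
CL = k × Vd = 0.01764 × 92.4 = 1.630 L/h
At steady state, Dose/τ = Css × CL.
Dose = Css × CL × τ = 40.0 × 1.630 × 4.83 = 314.9 mg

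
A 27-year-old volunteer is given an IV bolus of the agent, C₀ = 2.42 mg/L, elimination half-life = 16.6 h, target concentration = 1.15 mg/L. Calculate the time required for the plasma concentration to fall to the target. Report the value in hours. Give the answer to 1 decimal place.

17.8 h

k = ln2 / t½ = 0.693147 / 16.6 = 0.04176 h⁻¹
t = ln(C₀ / C) / k = ln(2.420 / 1.15) / 0.04176
  = ln(2.104) / 0.04176 = 0.7438 / 0.04176 = 17.81 h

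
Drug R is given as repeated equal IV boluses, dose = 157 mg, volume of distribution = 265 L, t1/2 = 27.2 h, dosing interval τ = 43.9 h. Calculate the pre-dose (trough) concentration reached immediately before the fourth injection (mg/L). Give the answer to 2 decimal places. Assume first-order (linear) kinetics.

0.28 mg/L

C₀ per dose = Dose / Vd = 157 / 265 = 0.5925 mg/L
k = ln2 / t½ = 0.693147 / 27.2 = 0.02548 h⁻¹
Fraction remaining after one interval: r = e^(−kτ) = e^(−0.02548 × 43.9) = 0.3267
Before dose 4, 3 doses have been given (aged 1τ, 2τ, 3τ).
C_trough = C₀ × (r + r² + … + r^3) = C₀ × r(1−r^3)/(1−r)
        = 0.5925 × 0.3267 × (1 − 0.03487) / (1 − 0.3267) = 0.2775 mg/L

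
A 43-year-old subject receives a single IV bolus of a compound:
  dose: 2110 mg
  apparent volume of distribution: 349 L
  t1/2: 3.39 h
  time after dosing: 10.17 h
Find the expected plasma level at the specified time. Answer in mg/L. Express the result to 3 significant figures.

0.756 mg/L

C₀ = Dose / Vd = 2110 / 349 = 6.046 mg/L
k = ln2 / t½ = 0.693147 / 3.39 = 0.2045 h⁻¹
t / t½ = 10.17 / 3.39 = 3 half-lives
C = C₀ × (1/2)^3 = 6.046 × 0.1250 = 0.7558 mg/L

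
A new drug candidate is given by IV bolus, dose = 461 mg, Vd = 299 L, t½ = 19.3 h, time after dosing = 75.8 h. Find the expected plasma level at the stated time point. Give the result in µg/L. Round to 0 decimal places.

101 µg/L

C₀ = Dose / Vd = 461.0 / 299 = 1.542 mg/L
k = ln2 / t½ = 0.693147 / 19.3 = 0.03591 h⁻¹
C = C₀ · e^(−k·t) = 1.542 × e^(−0.03591 × 75.8)
  = 1.542 × 0.06574 = 0.1014 mg/L
Convert: 0.1014 mg/L × 1000 = 101.4 µg/L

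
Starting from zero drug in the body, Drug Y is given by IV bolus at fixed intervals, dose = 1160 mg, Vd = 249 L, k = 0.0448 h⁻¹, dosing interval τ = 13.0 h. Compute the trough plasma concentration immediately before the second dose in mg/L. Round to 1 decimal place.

2.6 mg/L

C₀ per dose = Dose / Vd = 1160 / 249 = 4.659 mg/L
Fraction remaining after one interval: r = e^(−kτ) = e^(−0.04480 × 13.0) = 0.5586
Before dose 2, 1 dose has been given (aged 1τ).
C_trough = C₀ × r = 4.659 × 0.5586 = 2.603 mg/L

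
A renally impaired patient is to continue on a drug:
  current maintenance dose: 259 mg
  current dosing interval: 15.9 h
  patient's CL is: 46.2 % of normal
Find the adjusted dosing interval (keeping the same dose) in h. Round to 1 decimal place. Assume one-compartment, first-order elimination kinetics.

34.4 h

To keep the same average steady-state level, dosing rate must scale with clearance.
CL ratio = 46.2 / 100 = 0.4620
New interval (same dose) = 15.9 / 0.4620 = 34.42 h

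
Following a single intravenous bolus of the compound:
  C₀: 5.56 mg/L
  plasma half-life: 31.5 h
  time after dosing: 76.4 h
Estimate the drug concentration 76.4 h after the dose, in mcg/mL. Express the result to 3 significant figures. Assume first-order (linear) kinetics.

1.04 mcg/mL

k = ln2 / t½ = 0.693147 / 31.5 = 0.02200 h⁻¹
C = C₀ · e^(−k·t) = 5.560 × e^(−0.02200 × 76.4)
  = 5.560 × 0.1862 = 1.035 mg/L
(1.035 mg/L = 1.035 mcg/mL)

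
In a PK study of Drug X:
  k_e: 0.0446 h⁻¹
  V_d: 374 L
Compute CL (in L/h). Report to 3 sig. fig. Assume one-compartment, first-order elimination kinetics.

16.7 L/h

CL = k × Vd = 0.0446 × 374 = 16.68 L/h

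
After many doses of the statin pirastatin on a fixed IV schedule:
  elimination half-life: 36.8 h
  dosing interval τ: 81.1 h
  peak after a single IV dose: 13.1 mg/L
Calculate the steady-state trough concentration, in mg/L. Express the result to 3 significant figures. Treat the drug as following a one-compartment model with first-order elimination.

k = ln2 / t½ = 0.693147 / 36.8 = 0.01884 h⁻¹
e^(−kτ) = e^(−0.01884 × 81.1) = 0.2170
Accumulation ratio R = 1 / (1 − e^(−kτ)) = 1 / (1 − 0.2170) = 1.277
Steady-state trough = C₀ × R × e^(−kτ) = 13.1 × 1.277 × 0.2170 = 3.630 mg/L

3.63 mg/L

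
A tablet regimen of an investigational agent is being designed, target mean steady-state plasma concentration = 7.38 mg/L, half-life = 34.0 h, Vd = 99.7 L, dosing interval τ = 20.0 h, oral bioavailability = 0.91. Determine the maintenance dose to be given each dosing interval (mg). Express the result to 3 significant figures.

k = ln2 / t½ = 0.693147 / 34.0 = 0.02039 h⁻¹
CL = k × Vd = 0.02039 × 99.7 = 2.033 L/h
At steady state, F × (Dose/τ) = Css × CL.
Dose = Css × CL × τ / F = 7.38 × 2.033 × 20.0 / 0.91 = 329.7 mg

330 mg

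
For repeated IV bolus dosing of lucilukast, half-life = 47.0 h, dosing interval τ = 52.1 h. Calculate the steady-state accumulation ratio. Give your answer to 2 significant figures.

1.9

k = ln2 / t½ = 0.693147 / 47.0 = 0.01475 h⁻¹
e^(−kτ) = e^(−0.01475 × 52.1) = 0.4637
Accumulation ratio R = 1 / (1 − e^(−kτ)) = 1 / (1 − 0.4637) = 1.865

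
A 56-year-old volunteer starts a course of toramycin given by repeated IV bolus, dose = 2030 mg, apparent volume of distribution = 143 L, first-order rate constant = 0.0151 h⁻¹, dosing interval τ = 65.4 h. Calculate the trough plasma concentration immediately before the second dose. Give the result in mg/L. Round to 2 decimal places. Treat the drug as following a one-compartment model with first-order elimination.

C₀ per dose = Dose / Vd = 2030 / 143 = 14.20 mg/L
Fraction remaining after one interval: r = e^(−kτ) = e^(−0.01510 × 65.4) = 0.3725
Before dose 2, 1 dose has been given (aged 1τ).
C_trough = C₀ × r = 14.20 × 0.3725 = 5.290 mg/L

5.29 mg/L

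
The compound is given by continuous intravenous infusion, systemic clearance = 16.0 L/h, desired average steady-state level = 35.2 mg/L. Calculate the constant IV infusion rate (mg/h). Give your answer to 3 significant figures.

563 mg/h

At steady state, infusion rate R₀ = Css × CL = 35.2 × 16.00 = 563.2 mg/h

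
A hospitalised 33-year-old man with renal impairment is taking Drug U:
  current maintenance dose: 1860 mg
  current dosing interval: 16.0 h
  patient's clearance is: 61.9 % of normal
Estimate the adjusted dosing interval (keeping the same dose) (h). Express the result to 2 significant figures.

26 h

To keep the same average steady-state level, dosing rate must scale with clearance.
CL ratio = 61.9 / 100 = 0.6190
New interval (same dose) = 16.0 / 0.6190 = 25.85 h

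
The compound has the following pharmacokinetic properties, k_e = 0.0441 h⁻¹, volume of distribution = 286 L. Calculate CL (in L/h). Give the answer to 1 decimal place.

12.6 L/h

CL = k × Vd = 0.0441 × 286 = 12.61 L/h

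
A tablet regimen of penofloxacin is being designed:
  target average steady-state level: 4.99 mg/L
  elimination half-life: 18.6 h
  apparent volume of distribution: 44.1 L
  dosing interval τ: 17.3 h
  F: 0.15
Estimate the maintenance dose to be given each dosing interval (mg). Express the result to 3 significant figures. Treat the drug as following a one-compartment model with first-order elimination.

k = ln2 / t½ = 0.693147 / 18.6 = 0.03727 h⁻¹
CL = k × Vd = 0.03727 × 44.1 = 1.644 L/h
At steady state, F × (Dose/τ) = Css × CL.
Dose = Css × CL × τ / F = 4.99 × 1.644 × 17.3 / 0.15 = 946.1 mg

946 mg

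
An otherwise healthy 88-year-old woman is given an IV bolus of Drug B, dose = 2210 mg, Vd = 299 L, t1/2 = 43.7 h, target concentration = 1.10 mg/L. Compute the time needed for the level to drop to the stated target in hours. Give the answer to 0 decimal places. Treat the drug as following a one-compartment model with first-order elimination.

120 h

C₀ = Dose / Vd = 2210 / 299 = 7.391 mg/L
k = ln2 / t½ = 0.693147 / 43.7 = 0.01586 h⁻¹
t = ln(C₀ / C) / k = ln(7.391 / 1.10) / 0.01586
  = ln(6.719) / 0.01586 = 1.905 / 0.01586 = 120.1 h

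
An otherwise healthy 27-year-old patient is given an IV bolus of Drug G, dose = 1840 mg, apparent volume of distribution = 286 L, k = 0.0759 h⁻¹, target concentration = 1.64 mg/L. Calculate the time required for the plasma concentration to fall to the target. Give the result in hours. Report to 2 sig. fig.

18 h

C₀ = Dose / Vd = 1840 / 286 = 6.434 mg/L
t = ln(C₀ / C) / k = ln(6.434 / 1.64) / 0.07590
  = ln(3.923) / 0.07590 = 1.367 / 0.07590 = 18.01 h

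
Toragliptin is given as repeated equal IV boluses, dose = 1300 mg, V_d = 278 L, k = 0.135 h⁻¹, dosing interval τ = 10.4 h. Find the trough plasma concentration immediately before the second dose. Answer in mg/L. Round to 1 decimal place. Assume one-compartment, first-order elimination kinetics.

1.1 mg/L

C₀ per dose = Dose / Vd = 1300 / 278 = 4.676 mg/L
Fraction remaining after one interval: r = e^(−kτ) = e^(−0.1350 × 10.4) = 0.2456
Before dose 2, 1 dose has been given (aged 1τ).
C_trough = C₀ × r = 4.676 × 0.2456 = 1.148 mg/L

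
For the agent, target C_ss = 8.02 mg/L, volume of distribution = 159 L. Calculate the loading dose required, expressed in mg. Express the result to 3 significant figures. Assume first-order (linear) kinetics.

1280 mg

LD = Css × Vd = 8.02 × 159 = 1275 mg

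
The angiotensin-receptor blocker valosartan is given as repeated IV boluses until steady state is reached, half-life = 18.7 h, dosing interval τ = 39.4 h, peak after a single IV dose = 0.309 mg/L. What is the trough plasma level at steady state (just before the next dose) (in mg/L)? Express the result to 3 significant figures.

0.0934 mg/L

k = ln2 / t½ = 0.693147 / 18.7 = 0.03707 h⁻¹
e^(−kτ) = e^(−0.03707 × 39.4) = 0.2321
Accumulation ratio R = 1 / (1 − e^(−kτ)) = 1 / (1 − 0.2321) = 1.302
Steady-state trough = C₀ × R × e^(−kτ) = 0.309 × 1.302 × 0.2321 = 0.09338 mg/L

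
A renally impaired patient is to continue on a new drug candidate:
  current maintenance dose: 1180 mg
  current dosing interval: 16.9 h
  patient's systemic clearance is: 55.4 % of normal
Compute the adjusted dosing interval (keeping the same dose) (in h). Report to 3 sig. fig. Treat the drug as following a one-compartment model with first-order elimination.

30.5 h

To keep the same average steady-state level, dosing rate must scale with clearance.
CL ratio = 55.4 / 100 = 0.5540
New interval (same dose) = 16.9 / 0.5540 = 30.51 h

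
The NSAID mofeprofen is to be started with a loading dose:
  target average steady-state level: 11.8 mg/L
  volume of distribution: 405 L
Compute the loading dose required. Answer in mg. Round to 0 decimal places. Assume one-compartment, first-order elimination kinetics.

4779 mg

LD = Css × Vd = 11.8 × 405 = 4779 mg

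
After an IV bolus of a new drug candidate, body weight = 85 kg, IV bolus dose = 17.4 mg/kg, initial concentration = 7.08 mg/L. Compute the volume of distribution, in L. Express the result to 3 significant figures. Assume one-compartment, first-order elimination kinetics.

Dose = 17.4 × 85 = 1479 mg
Vd = Dose / C₀ = 1479 / 7.08 = 208.9 L

209 L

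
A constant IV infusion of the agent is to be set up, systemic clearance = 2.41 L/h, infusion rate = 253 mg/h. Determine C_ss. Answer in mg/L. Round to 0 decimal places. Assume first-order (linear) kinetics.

At steady state Css = R₀ / CL = 253 / 2.410 = 105.0 mg/L

105 mg/L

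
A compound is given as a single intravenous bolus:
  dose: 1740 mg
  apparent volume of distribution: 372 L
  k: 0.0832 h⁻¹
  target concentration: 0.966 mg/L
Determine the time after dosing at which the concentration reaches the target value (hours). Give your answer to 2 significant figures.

C₀ = Dose / Vd = 1740 / 372 = 4.677 mg/L
t = ln(C₀ / C) / k = ln(4.677 / 0.966) / 0.08320
  = ln(4.842) / 0.08320 = 1.577 / 0.08320 = 18.95 h

19 h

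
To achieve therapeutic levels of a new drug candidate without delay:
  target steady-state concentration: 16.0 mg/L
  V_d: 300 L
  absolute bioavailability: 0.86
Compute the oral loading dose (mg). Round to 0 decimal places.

LD = Css × Vd / F = 16.0 × 300 / 0.86 = 5581 mg

5581 mg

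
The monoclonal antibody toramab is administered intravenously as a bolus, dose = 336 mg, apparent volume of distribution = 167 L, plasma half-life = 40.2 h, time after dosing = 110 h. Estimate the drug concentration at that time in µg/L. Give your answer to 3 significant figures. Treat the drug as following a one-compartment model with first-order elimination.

C₀ = Dose / Vd = 336.0 / 167 = 2.012 mg/L
k = ln2 / t½ = 0.693147 / 40.2 = 0.01724 h⁻¹
C = C₀ · e^(−k·t) = 2.012 × e^(−0.01724 × 110)
  = 2.012 × 0.1501 = 0.3020 mg/L
Convert: 0.3020 mg/L × 1000 = 302.0 µg/L

302 µg/L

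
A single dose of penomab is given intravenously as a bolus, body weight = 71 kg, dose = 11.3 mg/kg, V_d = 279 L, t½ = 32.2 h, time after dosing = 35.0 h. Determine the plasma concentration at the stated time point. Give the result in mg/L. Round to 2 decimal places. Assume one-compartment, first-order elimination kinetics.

Total dose = 11.3 × 71 = 802.3 mg
C₀ = Dose / Vd = 802.3 / 279 = 2.876 mg/L
k = ln2 / t½ = 0.693147 / 32.2 = 0.02153 h⁻¹
C = C₀ · e^(−k·t) = 2.876 × e^(−0.02153 × 35.0)
  = 2.876 × 0.4707 = 1.354 mg/L

1.35 mg/L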